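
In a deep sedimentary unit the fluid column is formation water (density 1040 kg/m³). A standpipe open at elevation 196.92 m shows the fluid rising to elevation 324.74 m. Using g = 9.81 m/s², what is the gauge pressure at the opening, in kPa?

Pressure head ψ = h − z = 324.74 − 196.92 = 127.82 m.
P = ρgψ = 1040 × 9.81 × 127.82 = 1304071 Pa ≈ 1300 kPa.

P ≈ 1300 kPa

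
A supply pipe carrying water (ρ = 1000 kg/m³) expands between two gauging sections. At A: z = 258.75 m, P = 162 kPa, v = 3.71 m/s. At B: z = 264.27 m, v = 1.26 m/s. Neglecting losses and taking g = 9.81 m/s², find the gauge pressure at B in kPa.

P₂ ≈ 114 kPa

Pressure head at A: ψ₁ = P₁/(ρg) = 162×1000 / (1000 × 9.81) = 16.51 m.
Velocity heads: v₁²/2g = 3.71²/19.62 = 0.702 m; v₂²/2g = 1.26²/19.62 = 0.081 m.
Total head H = z₁ + ψ₁ + v₁²/2g = 258.75 + 16.51 + 0.702 = 275.96 m.
ψ₂ = H − z₂ − v₂²/2g = 275.96 − 264.27 − 0.081 = 11.61 m.
P₂ = ρgψ₂ = 1000 × 9.81 × 11.61 ≈ 114 kPa.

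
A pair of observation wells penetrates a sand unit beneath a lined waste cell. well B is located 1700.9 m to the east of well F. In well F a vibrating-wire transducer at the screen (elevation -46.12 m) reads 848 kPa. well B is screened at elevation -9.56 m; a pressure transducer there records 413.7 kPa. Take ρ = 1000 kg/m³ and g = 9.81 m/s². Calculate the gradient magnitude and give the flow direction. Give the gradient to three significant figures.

Pressure head at well F: ψ = P/(ρg) = 848×1000 / (1000 × 9.81) = 86.44 m.
Total head at well F: h = z + ψ = -46.12 + 86.44 = 40.32 m.
Pressure head at well B: ψ = P/(ρg) = 413.7×1000 / (1000 × 9.81) = 42.17 m.
Total head at well B: h = z + ψ = -9.56 + 42.17 = 32.61 m.
Head difference: h(well F) − h(well B) = 40.32 − 32.61 = 7.71 m.
Hydraulic gradient: i = |Δh| / L = 7.71 / 1700.9 = 0.00453.
Flow is from higher to lower head: from well F toward well B, i.e. toward the east.

i ≈ 0.00453; groundwater flows toward the east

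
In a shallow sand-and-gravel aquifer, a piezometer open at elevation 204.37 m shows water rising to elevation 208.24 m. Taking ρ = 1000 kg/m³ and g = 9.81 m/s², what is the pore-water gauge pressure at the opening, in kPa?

Pressure head ψ = h − z = 208.24 − 204.37 = 3.87 m.
P = ρgψ = 1000 × 9.81 × 3.87 = 37965 Pa ≈ 38.0 kPa.

P ≈ 38.0 kPa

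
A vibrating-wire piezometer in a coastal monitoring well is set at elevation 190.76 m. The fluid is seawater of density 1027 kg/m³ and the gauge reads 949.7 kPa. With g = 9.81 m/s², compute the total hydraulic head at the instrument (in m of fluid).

h ≈ 285.02 m

ψ = P/(ρg) = 949.7×1000 / (1027 × 9.81) = 94.26 m.
h = z + ψ = 190.76 + 94.26 = 285.02 m.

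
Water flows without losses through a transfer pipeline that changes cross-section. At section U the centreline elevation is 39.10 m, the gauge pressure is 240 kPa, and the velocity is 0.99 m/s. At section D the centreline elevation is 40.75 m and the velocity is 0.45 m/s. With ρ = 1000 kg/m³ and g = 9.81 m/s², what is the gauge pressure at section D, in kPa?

Pressure head at U: ψ₁ = P₁/(ρg) = 240×1000 / (1000 × 9.81) = 24.46 m.
Velocity heads: v₁²/2g = 0.99²/19.62 = 0.050 m; v₂²/2g = 0.45²/19.62 = 0.010 m.
Total head H = z₁ + ψ₁ + v₁²/2g = 39.10 + 24.46 + 0.050 = 63.61 m.
ψ₂ = H − z₂ − v₂²/2g = 63.61 − 40.75 − 0.010 = 22.85 m.
P₂ = ρgψ₂ = 1000 × 9.81 × 22.85 ≈ 224 kPa.

P₂ ≈ 224 kPa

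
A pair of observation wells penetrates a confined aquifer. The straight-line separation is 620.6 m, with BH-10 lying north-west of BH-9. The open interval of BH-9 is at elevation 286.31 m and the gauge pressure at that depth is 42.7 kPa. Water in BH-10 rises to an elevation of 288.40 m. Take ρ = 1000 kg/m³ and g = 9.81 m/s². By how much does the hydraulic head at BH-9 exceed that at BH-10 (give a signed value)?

Δh ≈ 2.26 m

Pressure head at BH-9: ψ = P/(ρg) = 42.7×1000 / (1000 × 9.81) = 4.35 m.
Total head at BH-9: h = z + ψ = 286.31 + 4.35 = 290.66 m.
Total head at BH-10: h = 288.40 m (water level in the piezometer is the total head).
Head difference: h(BH-9) − h(BH-10) = 290.66 − 288.40 = 2.26 m.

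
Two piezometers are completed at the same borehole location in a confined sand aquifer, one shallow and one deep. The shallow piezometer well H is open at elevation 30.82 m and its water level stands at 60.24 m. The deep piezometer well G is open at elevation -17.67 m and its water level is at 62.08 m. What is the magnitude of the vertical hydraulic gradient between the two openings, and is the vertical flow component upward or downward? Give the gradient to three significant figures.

Total head at well H: h = 60.24 m (water level in the standpipe).
Total head at well G: h = 62.08 m.
Δh = h(well H) − h(well G) = 60.24 − 62.08 = -1.84 m.
Vertical separation Δz = 30.82 − (-17.67) = 48.49 m.
|i_v| = |Δh| / Δz = 1.84 / 48.49 = 0.0379.
Head is higher in the deep piezometer, so vertical flow is upward (discharge condition).

|i_v| ≈ 0.0379; vertical flow is upward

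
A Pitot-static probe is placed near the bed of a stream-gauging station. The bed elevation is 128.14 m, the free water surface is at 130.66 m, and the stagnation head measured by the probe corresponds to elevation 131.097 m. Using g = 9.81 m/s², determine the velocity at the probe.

Near the bed, under hydrostatic conditions, the piezometric head (z + ψ) equals the free-surface elevation, 130.66 m.
Velocity head = total − piezometric = 131.097 − 130.66 = 0.437 m.
v = √(2g·h_v) = √(2 × 9.81 × 0.437) = 2.93 m/s.

v ≈ 2.93 m/s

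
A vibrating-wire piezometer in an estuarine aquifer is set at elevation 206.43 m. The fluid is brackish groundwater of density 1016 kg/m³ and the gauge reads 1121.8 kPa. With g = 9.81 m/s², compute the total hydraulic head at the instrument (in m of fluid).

h ≈ 318.98 m

ψ = P/(ρg) = 1121.8×1000 / (1016 × 9.81) = 112.55 m.
h = z + ψ = 206.43 + 112.55 = 318.98 m.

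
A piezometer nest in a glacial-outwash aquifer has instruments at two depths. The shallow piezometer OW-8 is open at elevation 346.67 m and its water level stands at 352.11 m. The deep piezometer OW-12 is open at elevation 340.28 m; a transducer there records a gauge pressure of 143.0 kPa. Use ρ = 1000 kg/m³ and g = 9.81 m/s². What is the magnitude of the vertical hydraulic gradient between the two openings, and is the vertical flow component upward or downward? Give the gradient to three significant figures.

Total head at OW-8: h = 352.11 m (water level in the standpipe).
Pressure head at OW-12: ψ = P/(ρg) = 143.0×1000 / (1000 × 9.81) = 14.58 m.
Total head at OW-12: h = z + ψ = 340.28 + 14.58 = 354.86 m.
Δh = h(OW-8) − h(OW-12) = 352.11 − 354.86 = -2.75 m.
Vertical separation Δz = 346.67 − 340.28 = 6.39 m.
|i_v| = |Δh| / Δz = 2.75 / 6.39 = 0.430.
Head is higher in the deep piezometer, so vertical flow is upward (discharge condition).

|i_v| ≈ 0.430; vertical flow is upward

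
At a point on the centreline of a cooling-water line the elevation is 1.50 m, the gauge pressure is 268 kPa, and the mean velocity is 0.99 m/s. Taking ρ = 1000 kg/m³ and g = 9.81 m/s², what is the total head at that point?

Pressure head ψ = P/(ρg) = 268×1000 / (1000 × 9.81) = 27.32 m.
Velocity head = v²/(2g) = 0.99² / (2 × 9.81) = 0.050 m.
h = z + ψ + v²/(2g) = 1.50 + 27.32 + 0.050 = 28.87 m.

h ≈ 28.87 m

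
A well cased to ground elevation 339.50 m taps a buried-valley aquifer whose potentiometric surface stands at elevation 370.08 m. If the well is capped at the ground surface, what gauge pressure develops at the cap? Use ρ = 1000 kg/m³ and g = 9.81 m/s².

Head above the cap: Δh = 370.08 − 339.50 = 30.58 m.
P = ρgΔh = 1000 × 9.81 × 30.58 = 299990 Pa ≈ 300 kPa.

P ≈ 300 kPa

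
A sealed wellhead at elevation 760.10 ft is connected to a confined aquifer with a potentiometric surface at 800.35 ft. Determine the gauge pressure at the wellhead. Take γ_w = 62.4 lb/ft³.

Head above the cap: Δh = 800.35 − 760.10 = 40.25 ft.
P = γΔh/144 = 62.4 × 40.25 / 144 = 17.4 psi.

P ≈ 17.4 psi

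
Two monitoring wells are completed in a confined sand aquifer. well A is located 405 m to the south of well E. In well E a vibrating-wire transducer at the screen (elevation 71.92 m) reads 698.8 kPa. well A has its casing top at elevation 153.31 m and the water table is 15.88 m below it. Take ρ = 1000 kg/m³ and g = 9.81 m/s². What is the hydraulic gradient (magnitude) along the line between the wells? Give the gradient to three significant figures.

i ≈ 0.0141

Pressure head at well E: ψ = P/(ρg) = 698.8×1000 / (1000 × 9.81) = 71.23 m.
Total head at well E: h = z + ψ = 71.92 + 71.23 = 143.15 m.
Total head at well A: h = 153.31 − 15.88 = 137.43 m.
Head difference: h(well E) − h(well A) = 143.15 − 137.43 = 5.72 m.
Hydraulic gradient: i = |Δh| / L = 5.72 / 405 = 0.0141.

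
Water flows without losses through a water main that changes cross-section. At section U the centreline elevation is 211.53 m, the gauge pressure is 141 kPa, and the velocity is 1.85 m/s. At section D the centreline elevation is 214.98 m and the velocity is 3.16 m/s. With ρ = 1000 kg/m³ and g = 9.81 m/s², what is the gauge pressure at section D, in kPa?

P₂ ≈ 104 kPa

Pressure head at U: ψ₁ = P₁/(ρg) = 141×1000 / (1000 × 9.81) = 14.37 m.
Velocity heads: v₁²/2g = 1.85²/19.62 = 0.174 m; v₂²/2g = 3.16²/19.62 = 0.509 m.
Total head H = z₁ + ψ₁ + v₁²/2g = 211.53 + 14.37 + 0.174 = 226.07 m.
ψ₂ = H − z₂ − v₂²/2g = 226.07 − 214.98 − 0.509 = 10.58 m.
P₂ = ρgψ₂ = 1000 × 9.81 × 10.58 ≈ 104 kPa.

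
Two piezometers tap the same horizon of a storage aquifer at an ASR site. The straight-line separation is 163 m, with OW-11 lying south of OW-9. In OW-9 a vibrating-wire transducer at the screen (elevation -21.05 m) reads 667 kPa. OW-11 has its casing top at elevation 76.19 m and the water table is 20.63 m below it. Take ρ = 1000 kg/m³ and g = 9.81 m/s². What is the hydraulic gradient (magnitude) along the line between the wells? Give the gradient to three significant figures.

i ≈ 0.0529

Pressure head at OW-9: ψ = P/(ρg) = 667×1000 / (1000 × 9.81) = 67.99 m.
Total head at OW-9: h = z + ψ = -21.05 + 67.99 = 46.94 m.
Total head at OW-11: h = 76.19 − 20.63 = 55.56 m.
Head difference: h(OW-9) − h(OW-11) = 46.94 − 55.56 = -8.62 m.
Hydraulic gradient: i = |Δh| / L = 8.62 / 163 = 0.0529.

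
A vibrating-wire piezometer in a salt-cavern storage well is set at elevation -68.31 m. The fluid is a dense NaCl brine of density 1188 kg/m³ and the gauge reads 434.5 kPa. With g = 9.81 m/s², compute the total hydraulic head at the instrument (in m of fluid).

h ≈ -31.03 m

ψ = P/(ρg) = 434.5×1000 / (1188 × 9.81) = 37.28 m.
h = z + ψ = -68.31 + 37.28 = -31.03 m.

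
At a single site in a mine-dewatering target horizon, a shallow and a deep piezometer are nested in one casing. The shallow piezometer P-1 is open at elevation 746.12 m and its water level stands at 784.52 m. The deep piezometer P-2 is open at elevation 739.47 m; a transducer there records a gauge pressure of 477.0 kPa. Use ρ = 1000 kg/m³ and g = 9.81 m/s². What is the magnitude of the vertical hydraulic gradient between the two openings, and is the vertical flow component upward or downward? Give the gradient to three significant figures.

Total head at P-1: h = 784.52 m (water level in the standpipe).
Pressure head at P-2: ψ = P/(ρg) = 477.0×1000 / (1000 × 9.81) = 48.62 m.
Total head at P-2: h = z + ψ = 739.47 + 48.62 = 788.09 m.
Δh = h(P-1) − h(P-2) = 784.52 − 788.09 = -3.57 m.
Vertical separation Δz = 746.12 − 739.47 = 6.65 m.
|i_v| = |Δh| / Δz = 3.57 / 6.65 = 0.537.
Head is higher in the deep piezometer, so vertical flow is upward (discharge condition).

|i_v| ≈ 0.537; vertical flow is upward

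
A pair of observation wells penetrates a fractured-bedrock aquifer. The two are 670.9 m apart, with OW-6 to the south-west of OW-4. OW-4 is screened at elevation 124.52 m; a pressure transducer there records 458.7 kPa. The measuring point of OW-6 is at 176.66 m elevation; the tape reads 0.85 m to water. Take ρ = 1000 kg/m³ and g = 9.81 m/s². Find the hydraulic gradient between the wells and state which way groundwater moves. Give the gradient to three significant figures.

Pressure head at OW-4: ψ = P/(ρg) = 458.7×1000 / (1000 × 9.81) = 46.76 m.
Total head at OW-4: h = z + ψ = 124.52 + 46.76 = 171.28 m.
Total head at OW-6: h = 176.66 − 0.85 = 175.81 m.
Head difference: h(OW-4) − h(OW-6) = 171.28 − 175.81 = -4.53 m.
Hydraulic gradient: i = |Δh| / L = 4.53 / 670.9 = 0.00675.
Flow is from higher to lower head: from OW-6 toward OW-4, i.e. toward the north-east.

i ≈ 0.00675; groundwater flows toward the north-east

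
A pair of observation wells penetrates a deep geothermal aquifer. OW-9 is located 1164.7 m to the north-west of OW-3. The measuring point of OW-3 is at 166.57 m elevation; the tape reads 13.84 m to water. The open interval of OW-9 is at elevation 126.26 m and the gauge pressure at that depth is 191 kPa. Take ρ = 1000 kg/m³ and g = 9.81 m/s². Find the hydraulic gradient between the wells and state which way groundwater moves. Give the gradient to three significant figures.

i ≈ 0.00601; groundwater flows toward the north-west

Total head at OW-3: h = 166.57 − 13.84 = 152.73 m.
Pressure head at OW-9: ψ = P/(ρg) = 191×1000 / (1000 × 9.81) = 19.47 m.
Total head at OW-9: h = z + ψ = 126.26 + 19.47 = 145.73 m.
Head difference: h(OW-3) − h(OW-9) = 152.73 − 145.73 = 7.00 m.
Hydraulic gradient: i = |Δh| / L = 7.00 / 1164.7 = 0.00601.
Flow is from higher to lower head: from OW-3 toward OW-9, i.e. toward the north-west.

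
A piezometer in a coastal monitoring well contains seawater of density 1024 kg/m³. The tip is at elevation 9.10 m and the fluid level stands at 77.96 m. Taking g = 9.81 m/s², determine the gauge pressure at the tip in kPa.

Pressure head ψ = h − z = 77.96 − 9.10 = 68.86 m.
P = ρgψ = 1024 × 9.81 × 68.86 = 691729 Pa ≈ 692 kPa.

P ≈ 692 kPa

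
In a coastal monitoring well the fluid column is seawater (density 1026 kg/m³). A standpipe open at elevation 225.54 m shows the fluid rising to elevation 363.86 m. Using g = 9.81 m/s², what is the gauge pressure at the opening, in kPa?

Pressure head ψ = h − z = 363.86 − 225.54 = 138.32 m.
P = ρgψ = 1026 × 9.81 × 138.32 = 1392199 Pa ≈ 1390 kPa.

P ≈ 1390 kPa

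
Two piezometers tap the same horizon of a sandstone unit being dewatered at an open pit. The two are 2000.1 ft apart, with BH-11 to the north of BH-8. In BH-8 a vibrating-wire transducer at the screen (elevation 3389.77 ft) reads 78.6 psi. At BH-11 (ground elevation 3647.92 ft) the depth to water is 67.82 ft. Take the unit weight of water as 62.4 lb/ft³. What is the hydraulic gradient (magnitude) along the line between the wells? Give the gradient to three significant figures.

Pressure head at BH-8: ψ = 144·P/γ = 144 × 78.6 / 62.4 = 181.38 ft.
Total head at BH-8: h = z + ψ = 3389.77 + 181.38 = 3571.15 ft.
Total head at BH-11: h = 3647.92 − 67.82 = 3580.10 ft.
Head difference: h(BH-8) − h(BH-11) = 3571.15 − 3580.10 = -8.95 ft.
Hydraulic gradient: i = |Δh| / L = 8.95 / 2000.1 = 0.00447.

i ≈ 0.00447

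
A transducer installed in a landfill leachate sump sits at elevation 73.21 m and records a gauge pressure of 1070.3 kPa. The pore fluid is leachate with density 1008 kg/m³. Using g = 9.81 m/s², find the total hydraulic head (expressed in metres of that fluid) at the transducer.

ψ = P/(ρg) = 1070.3×1000 / (1008 × 9.81) = 108.24 m.
h = z + ψ = 73.21 + 108.24 = 181.45 m.

h ≈ 181.45 m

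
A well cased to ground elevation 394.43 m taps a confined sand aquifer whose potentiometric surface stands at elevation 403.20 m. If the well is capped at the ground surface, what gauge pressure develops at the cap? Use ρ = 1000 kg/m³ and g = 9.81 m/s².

P ≈ 86.0 kPa

Head above the cap: Δh = 403.20 − 394.43 = 8.77 m.
P = ρgΔh = 1000 × 9.81 × 8.77 = 86034 Pa ≈ 86.0 kPa.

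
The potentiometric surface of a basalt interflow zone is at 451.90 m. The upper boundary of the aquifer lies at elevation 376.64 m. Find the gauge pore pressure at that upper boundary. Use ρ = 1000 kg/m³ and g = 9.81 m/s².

Pressure head at the aquifer top: ψ = h − z = 451.90 − 376.64 = 75.26 m.
P = ρgψ = 1000 × 9.81 × 75.26 = 738301 Pa ≈ 738 kPa.

P ≈ 738 kPa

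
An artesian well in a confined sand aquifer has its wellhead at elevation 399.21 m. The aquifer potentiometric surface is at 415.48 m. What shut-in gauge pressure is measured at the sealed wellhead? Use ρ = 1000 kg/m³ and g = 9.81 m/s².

Head above the cap: Δh = 415.48 − 399.21 = 16.27 m.
P = ρgΔh = 1000 × 9.81 × 16.27 = 159609 Pa ≈ 160 kPa.

P ≈ 160 kPa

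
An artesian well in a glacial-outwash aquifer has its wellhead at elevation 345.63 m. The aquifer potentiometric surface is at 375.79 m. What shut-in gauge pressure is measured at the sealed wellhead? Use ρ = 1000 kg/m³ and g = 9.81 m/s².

Head above the cap: Δh = 375.79 − 345.63 = 30.16 m.
P = ρgΔh = 1000 × 9.81 × 30.16 = 295870 Pa ≈ 296 kPa.

P ≈ 296 kPa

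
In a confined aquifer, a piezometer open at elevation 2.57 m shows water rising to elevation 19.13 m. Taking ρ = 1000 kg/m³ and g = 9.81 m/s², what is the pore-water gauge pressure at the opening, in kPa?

P ≈ 162 kPa

Pressure head ψ = h − z = 19.13 − 2.57 = 16.56 m.
P = ρgψ = 1000 × 9.81 × 16.56 = 162454 Pa ≈ 162 kPa.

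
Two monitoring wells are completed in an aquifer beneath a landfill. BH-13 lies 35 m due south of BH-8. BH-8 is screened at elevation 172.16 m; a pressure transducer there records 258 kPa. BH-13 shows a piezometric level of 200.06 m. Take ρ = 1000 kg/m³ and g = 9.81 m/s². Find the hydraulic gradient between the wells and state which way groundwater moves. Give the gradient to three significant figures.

Pressure head at BH-8: ψ = P/(ρg) = 258×1000 / (1000 × 9.81) = 26.30 m.
Total head at BH-8: h = z + ψ = 172.16 + 26.30 = 198.46 m.
Total head at BH-13: h = 200.06 m (water level in the piezometer is the total head).
Head difference: h(BH-8) − h(BH-13) = 198.46 − 200.06 = -1.60 m.
Hydraulic gradient: i = |Δh| / L = 1.60 / 35 = 0.0457.
Flow is from higher to lower head: from BH-13 toward BH-8, i.e. toward the north.

i ≈ 0.0457; groundwater flows toward the north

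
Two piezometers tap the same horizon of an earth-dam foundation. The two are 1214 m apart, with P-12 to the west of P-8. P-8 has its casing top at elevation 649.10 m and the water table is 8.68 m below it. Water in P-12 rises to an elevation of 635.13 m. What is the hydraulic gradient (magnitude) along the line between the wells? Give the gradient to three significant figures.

i ≈ 0.00436

Total head at P-8: h = 649.10 − 8.68 = 640.42 m.
Total head at P-12: h = 635.13 m (water level in the piezometer is the total head).
Head difference: h(P-8) − h(P-12) = 640.42 − 635.13 = 5.29 m.
Hydraulic gradient: i = |Δh| / L = 5.29 / 1214 = 0.00436.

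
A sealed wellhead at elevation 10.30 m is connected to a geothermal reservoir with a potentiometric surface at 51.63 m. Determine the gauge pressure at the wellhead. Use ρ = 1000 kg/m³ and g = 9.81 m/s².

P ≈ 405 kPa

Head above the cap: Δh = 51.63 − 10.30 = 41.33 m.
P = ρgΔh = 1000 × 9.81 × 41.33 = 405447 Pa ≈ 405 kPa.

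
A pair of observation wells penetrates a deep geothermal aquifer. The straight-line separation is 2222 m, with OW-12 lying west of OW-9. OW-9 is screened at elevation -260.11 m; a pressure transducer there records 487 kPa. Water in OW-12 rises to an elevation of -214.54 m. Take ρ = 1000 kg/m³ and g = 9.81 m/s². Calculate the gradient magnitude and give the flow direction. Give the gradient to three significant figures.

i ≈ 0.00183; groundwater flows toward the west

Pressure head at OW-9: ψ = P/(ρg) = 487×1000 / (1000 × 9.81) = 49.64 m.
Total head at OW-9: h = z + ψ = -260.11 + 49.64 = -210.47 m.
Total head at OW-12: h = -214.54 m (water level in the piezometer is the total head).
Head difference: h(OW-9) − h(OW-12) = -210.47 − (-214.54) = 4.07 m.
Hydraulic gradient: i = |Δh| / L = 4.07 / 2222 = 0.00183.
Flow is from higher to lower head: from OW-9 toward OW-12, i.e. toward the west.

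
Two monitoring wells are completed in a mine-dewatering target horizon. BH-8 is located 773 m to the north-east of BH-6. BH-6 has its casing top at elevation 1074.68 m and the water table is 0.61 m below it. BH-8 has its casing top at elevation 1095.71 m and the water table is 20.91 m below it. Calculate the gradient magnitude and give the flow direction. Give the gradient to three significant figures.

i ≈ 0.000944; groundwater flows toward the south-west

Total head at BH-6: h = 1074.68 − 0.61 = 1074.07 m.
Total head at BH-8: h = 1095.71 − 20.91 = 1074.80 m.
Head difference: h(BH-6) − h(BH-8) = 1074.07 − 1074.80 = -0.73 m.
Hydraulic gradient: i = |Δh| / L = 0.73 / 773 = 0.000944.
Flow is from higher to lower head: from BH-8 toward BH-6, i.e. toward the south-west.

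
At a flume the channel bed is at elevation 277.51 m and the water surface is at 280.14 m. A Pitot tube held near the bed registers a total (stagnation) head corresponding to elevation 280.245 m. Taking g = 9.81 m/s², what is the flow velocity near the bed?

Near the bed, under hydrostatic conditions, the piezometric head (z + ψ) equals the free-surface elevation, 280.14 m.
Velocity head = total − piezometric = 280.245 − 280.14 = 0.105 m.
v = √(2g·h_v) = √(2 × 9.81 × 0.105) = 1.44 m/s.

v ≈ 1.44 m/s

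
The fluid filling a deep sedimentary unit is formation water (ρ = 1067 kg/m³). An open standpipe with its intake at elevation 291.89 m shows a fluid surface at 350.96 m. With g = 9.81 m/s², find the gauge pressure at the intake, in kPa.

P ≈ 618 kPa

Pressure head ψ = h − z = 350.96 − 291.89 = 59.07 m.
P = ρgψ = 1067 × 9.81 × 59.07 = 618302 Pa ≈ 618 kPa.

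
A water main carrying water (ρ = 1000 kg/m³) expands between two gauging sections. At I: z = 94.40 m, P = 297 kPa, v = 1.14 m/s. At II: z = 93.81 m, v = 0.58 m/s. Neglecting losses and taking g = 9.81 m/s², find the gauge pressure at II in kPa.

Pressure head at I: ψ₁ = P₁/(ρg) = 297×1000 / (1000 × 9.81) = 30.28 m.
Velocity heads: v₁²/2g = 1.14²/19.62 = 0.066 m; v₂²/2g = 0.58²/19.62 = 0.017 m.
Total head H = z₁ + ψ₁ + v₁²/2g = 94.40 + 30.28 + 0.066 = 124.75 m.
ψ₂ = H − z₂ − v₂²/2g = 124.75 − 93.81 − 0.017 = 30.92 m.
P₂ = ρgψ₂ = 1000 × 9.81 × 30.92 ≈ 303 kPa.

P₂ ≈ 303 kPa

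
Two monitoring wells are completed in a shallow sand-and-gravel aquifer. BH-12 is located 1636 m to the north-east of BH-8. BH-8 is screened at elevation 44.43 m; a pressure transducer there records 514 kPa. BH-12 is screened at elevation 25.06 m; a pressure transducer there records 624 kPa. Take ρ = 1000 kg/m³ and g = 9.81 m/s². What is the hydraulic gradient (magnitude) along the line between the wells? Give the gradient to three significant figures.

Pressure head at BH-8: ψ = P/(ρg) = 514×1000 / (1000 × 9.81) = 52.40 m.
Total head at BH-8: h = z + ψ = 44.43 + 52.40 = 96.83 m.
Pressure head at BH-12: ψ = P/(ρg) = 624×1000 / (1000 × 9.81) = 63.61 m.
Total head at BH-12: h = z + ψ = 25.06 + 63.61 = 88.67 m.
Head difference: h(BH-8) − h(BH-12) = 96.83 − 88.67 = 8.16 m.
Hydraulic gradient: i = |Δh| / L = 8.16 / 1636 = 0.00499.

i ≈ 0.00499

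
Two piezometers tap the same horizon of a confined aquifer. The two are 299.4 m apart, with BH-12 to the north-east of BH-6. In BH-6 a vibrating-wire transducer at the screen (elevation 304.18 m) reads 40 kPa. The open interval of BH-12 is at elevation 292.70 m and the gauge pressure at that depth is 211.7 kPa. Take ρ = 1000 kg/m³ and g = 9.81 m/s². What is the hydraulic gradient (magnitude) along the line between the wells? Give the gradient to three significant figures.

i ≈ 0.0201

Pressure head at BH-6: ψ = P/(ρg) = 40×1000 / (1000 × 9.81) = 4.08 m.
Total head at BH-6: h = z + ψ = 304.18 + 4.08 = 308.26 m.
Pressure head at BH-12: ψ = P/(ρg) = 211.7×1000 / (1000 × 9.81) = 21.58 m.
Total head at BH-12: h = z + ψ = 292.70 + 21.58 = 314.28 m.
Head difference: h(BH-6) − h(BH-12) = 308.26 − 314.28 = -6.02 m.
Hydraulic gradient: i = |Δh| / L = 6.02 / 299.4 = 0.0201.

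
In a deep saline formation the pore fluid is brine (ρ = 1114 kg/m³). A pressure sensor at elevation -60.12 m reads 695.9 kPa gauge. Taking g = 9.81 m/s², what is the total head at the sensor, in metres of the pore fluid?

h ≈ 3.56 m

ψ = P/(ρg) = 695.9×1000 / (1114 × 9.81) = 63.68 m.
h = z + ψ = -60.12 + 63.68 = 3.56 m.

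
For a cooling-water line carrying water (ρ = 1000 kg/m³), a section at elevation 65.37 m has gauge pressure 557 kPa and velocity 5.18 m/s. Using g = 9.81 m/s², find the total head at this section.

Pressure head ψ = P/(ρg) = 557×1000 / (1000 × 9.81) = 56.78 m.
Velocity head = v²/(2g) = 5.18² / (2 × 9.81) = 1.368 m.
h = z + ψ + v²/(2g) = 65.37 + 56.78 + 1.368 = 123.52 m.

h ≈ 123.52 m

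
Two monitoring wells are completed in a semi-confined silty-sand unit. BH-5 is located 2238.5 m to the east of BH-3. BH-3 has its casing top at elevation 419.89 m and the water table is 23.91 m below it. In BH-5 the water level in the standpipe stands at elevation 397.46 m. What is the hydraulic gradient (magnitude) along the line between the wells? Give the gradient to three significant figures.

i ≈ 0.000661

Total head at BH-3: h = 419.89 − 23.91 = 395.98 m.
Total head at BH-5: h = 397.46 m (water level in the piezometer is the total head).
Head difference: h(BH-3) − h(BH-5) = 395.98 − 397.46 = -1.48 m.
Hydraulic gradient: i = |Δh| / L = 1.48 / 2238.5 = 0.000661.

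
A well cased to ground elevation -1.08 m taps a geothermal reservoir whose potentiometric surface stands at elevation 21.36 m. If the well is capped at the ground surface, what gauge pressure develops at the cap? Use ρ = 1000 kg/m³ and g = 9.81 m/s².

P ≈ 220 kPa

Head above the cap: Δh = 21.36 − (-1.08) = 22.44 m.
P = ρgΔh = 1000 × 9.81 × 22.44 = 220136 Pa ≈ 220 kPa.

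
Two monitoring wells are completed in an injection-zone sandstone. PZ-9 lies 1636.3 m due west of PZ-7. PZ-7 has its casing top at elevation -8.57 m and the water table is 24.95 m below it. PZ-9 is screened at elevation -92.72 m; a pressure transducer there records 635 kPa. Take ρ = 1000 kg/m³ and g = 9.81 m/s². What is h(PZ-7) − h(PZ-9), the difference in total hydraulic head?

Δh ≈ -5.53 m

Total head at PZ-7: h = -8.57 − 24.95 = -33.52 m.
Pressure head at PZ-9: ψ = P/(ρg) = 635×1000 / (1000 × 9.81) = 64.73 m.
Total head at PZ-9: h = z + ψ = -92.72 + 64.73 = -27.99 m.
Head difference: h(PZ-7) − h(PZ-9) = -33.52 − (-27.99) = -5.53 m.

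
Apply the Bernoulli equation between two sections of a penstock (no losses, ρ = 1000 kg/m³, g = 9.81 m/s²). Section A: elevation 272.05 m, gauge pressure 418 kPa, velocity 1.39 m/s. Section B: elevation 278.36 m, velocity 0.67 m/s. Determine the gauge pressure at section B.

P₂ ≈ 357 kPa

Pressure head at A: ψ₁ = P₁/(ρg) = 418×1000 / (1000 × 9.81) = 42.61 m.
Velocity heads: v₁²/2g = 1.39²/19.62 = 0.098 m; v₂²/2g = 0.67²/19.62 = 0.023 m.
Total head H = z₁ + ψ₁ + v₁²/2g = 272.05 + 42.61 + 0.098 = 314.76 m.
ψ₂ = H − z₂ − v₂²/2g = 314.76 − 278.36 − 0.023 = 36.38 m.
P₂ = ρgψ₂ = 1000 × 9.81 × 36.38 ≈ 357 kPa.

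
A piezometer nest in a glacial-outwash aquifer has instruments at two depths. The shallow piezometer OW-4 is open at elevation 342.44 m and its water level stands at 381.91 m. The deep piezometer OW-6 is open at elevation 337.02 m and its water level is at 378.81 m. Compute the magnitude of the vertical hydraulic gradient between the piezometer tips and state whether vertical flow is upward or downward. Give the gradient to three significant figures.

Total head at OW-4: h = 381.91 m (water level in the standpipe).
Total head at OW-6: h = 378.81 m.
Δh = h(OW-4) − h(OW-6) = 381.91 − 378.81 = 3.10 m.
Vertical separation Δz = 342.44 − 337.02 = 5.42 m.
|i_v| = |Δh| / Δz = 3.10 / 5.42 = 0.572.
Head is higher in the shallow piezometer, so vertical flow is downward (recharge condition).

|i_v| ≈ 0.572; vertical flow is downward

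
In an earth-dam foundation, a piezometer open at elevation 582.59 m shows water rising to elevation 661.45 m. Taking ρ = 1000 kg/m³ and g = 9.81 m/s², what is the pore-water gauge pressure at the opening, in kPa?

Pressure head ψ = h − z = 661.45 − 582.59 = 78.86 m.
P = ρgψ = 1000 × 9.81 × 78.86 = 773617 Pa ≈ 774 kPa.

P ≈ 774 kPa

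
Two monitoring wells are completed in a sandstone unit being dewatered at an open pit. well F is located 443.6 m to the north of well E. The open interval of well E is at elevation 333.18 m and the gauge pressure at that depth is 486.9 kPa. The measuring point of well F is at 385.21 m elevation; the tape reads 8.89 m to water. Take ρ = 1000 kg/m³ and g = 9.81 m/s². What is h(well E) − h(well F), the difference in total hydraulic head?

Pressure head at well E: ψ = P/(ρg) = 486.9×1000 / (1000 × 9.81) = 49.63 m.
Total head at well E: h = z + ψ = 333.18 + 49.63 = 382.81 m.
Total head at well F: h = 385.21 − 8.89 = 376.32 m.
Head difference: h(well E) − h(well F) = 382.81 − 376.32 = 6.49 m.

Δh ≈ 6.49 m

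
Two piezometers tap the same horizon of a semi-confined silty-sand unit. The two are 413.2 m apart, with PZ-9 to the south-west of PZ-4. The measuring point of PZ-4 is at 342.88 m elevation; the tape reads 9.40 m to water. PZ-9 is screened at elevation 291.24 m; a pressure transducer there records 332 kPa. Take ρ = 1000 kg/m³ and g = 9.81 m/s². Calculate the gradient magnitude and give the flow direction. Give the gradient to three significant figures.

Total head at PZ-4: h = 342.88 − 9.40 = 333.48 m.
Pressure head at PZ-9: ψ = P/(ρg) = 332×1000 / (1000 × 9.81) = 33.84 m.
Total head at PZ-9: h = z + ψ = 291.24 + 33.84 = 325.08 m.
Head difference: h(PZ-4) − h(PZ-9) = 333.48 − 325.08 = 8.40 m.
Hydraulic gradient: i = |Δh| / L = 8.40 / 413.2 = 0.0203.
Flow is from higher to lower head: from PZ-4 toward PZ-9, i.e. toward the south-west.

i ≈ 0.0203; groundwater flows toward the south-west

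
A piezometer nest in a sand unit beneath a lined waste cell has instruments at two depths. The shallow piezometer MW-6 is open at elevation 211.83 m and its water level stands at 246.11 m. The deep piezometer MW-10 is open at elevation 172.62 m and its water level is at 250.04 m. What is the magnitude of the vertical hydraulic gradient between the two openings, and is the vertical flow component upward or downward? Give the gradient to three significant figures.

Total head at MW-6: h = 246.11 m (water level in the standpipe).
Total head at MW-10: h = 250.04 m.
Δh = h(MW-6) − h(MW-10) = 246.11 − 250.04 = -3.93 m.
Vertical separation Δz = 211.83 − 172.62 = 39.21 m.
|i_v| = |Δh| / Δz = 3.93 / 39.21 = 0.100.
Head is higher in the deep piezometer, so vertical flow is upward (discharge condition).

|i_v| ≈ 0.100; vertical flow is upward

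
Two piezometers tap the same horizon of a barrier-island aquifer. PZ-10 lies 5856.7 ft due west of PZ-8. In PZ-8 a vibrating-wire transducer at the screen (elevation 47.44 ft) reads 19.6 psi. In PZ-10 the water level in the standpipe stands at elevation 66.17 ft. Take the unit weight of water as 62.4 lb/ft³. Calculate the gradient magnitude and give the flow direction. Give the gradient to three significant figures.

Pressure head at PZ-8: ψ = 144·P/γ = 144 × 19.6 / 62.4 = 45.23 ft.
Total head at PZ-8: h = z + ψ = 47.44 + 45.23 = 92.67 ft.
Total head at PZ-10: h = 66.17 ft (water level in the piezometer is the total head).
Head difference: h(PZ-8) − h(PZ-10) = 92.67 − 66.17 = 26.50 ft.
Hydraulic gradient: i = |Δh| / L = 26.50 / 5856.7 = 0.00452.
Flow is from higher to lower head: from PZ-8 toward PZ-10, i.e. toward the west.

i ≈ 0.00452; groundwater flows toward the west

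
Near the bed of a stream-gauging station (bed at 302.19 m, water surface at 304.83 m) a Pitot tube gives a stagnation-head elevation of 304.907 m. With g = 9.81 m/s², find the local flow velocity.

v ≈ 1.23 m/s

Near the bed, under hydrostatic conditions, the piezometric head (z + ψ) equals the free-surface elevation, 304.83 m.
Velocity head = total − piezometric = 304.907 − 304.83 = 0.077 m.
v = √(2g·h_v) = √(2 × 9.81 × 0.077) = 1.23 m/s.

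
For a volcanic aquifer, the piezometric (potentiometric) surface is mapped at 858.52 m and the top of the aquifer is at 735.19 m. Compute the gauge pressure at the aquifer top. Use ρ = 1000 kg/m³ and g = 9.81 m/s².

Pressure head at the aquifer top: ψ = h − z = 858.52 − 735.19 = 123.33 m.
P = ρgψ = 1000 × 9.81 × 123.33 = 1209867 Pa ≈ 1210 kPa.

P ≈ 1210 kPa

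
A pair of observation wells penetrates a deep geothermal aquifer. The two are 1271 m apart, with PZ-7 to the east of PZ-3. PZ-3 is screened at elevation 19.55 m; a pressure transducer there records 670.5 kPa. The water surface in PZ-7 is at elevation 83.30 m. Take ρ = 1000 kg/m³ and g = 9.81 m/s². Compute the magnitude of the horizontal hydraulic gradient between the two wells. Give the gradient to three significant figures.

Pressure head at PZ-3: ψ = P/(ρg) = 670.5×1000 / (1000 × 9.81) = 68.35 m.
Total head at PZ-3: h = z + ψ = 19.55 + 68.35 = 87.90 m.
Total head at PZ-7: h = 83.30 m (water level in the piezometer is the total head).
Head difference: h(PZ-3) − h(PZ-7) = 87.90 − 83.30 = 4.60 m.
Hydraulic gradient: i = |Δh| / L = 4.60 / 1271 = 0.00362.

i ≈ 0.00362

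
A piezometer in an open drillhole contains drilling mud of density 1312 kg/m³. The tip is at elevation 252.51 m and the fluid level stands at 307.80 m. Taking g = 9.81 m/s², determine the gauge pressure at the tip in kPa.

P ≈ 712 kPa

Pressure head ψ = h − z = 307.80 − 252.51 = 55.29 m.
P = ρgψ = 1312 × 9.81 × 55.29 = 711622 Pa ≈ 712 kPa.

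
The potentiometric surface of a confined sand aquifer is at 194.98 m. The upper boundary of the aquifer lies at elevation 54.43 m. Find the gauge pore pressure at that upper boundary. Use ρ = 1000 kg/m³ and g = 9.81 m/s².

P ≈ 1380 kPa

Pressure head at the aquifer top: ψ = h − z = 194.98 − 54.43 = 140.55 m.
P = ρgψ = 1000 × 9.81 × 140.55 = 1378795 Pa ≈ 1380 kPa.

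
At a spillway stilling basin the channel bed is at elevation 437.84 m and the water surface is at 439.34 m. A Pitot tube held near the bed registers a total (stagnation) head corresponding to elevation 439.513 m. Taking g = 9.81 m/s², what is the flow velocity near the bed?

Near the bed, under hydrostatic conditions, the piezometric head (z + ψ) equals the free-surface elevation, 439.34 m.
Velocity head = total − piezometric = 439.513 − 439.34 = 0.173 m.
v = √(2g·h_v) = √(2 × 9.81 × 0.173) = 1.84 m/s.

v ≈ 1.84 m/s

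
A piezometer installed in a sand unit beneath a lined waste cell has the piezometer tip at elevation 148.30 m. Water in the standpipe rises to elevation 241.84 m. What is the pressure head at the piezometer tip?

Total head h = 241.84 m (the water-surface elevation in the piezometer).
Pressure head ψ = h − z = 241.84 − 148.30 = 93.54 m.

ψ ≈ 93.54 m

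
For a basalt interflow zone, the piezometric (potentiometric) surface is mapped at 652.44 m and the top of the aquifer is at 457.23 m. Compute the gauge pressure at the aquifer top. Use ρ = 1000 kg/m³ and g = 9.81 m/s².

Pressure head at the aquifer top: ψ = h − z = 652.44 − 457.23 = 195.21 m.
P = ρgψ = 1000 × 9.81 × 195.21 = 1915010 Pa ≈ 1920 kPa.

P ≈ 1920 kPa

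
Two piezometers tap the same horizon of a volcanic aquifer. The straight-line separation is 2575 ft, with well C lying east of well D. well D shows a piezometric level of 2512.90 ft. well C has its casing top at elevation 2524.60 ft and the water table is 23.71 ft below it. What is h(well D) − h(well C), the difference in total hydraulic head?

Total head at well D: h = 2512.90 ft (water level in the piezometer is the total head).
Total head at well C: h = 2524.60 − 23.71 = 2500.89 ft.
Head difference: h(well D) − h(well C) = 2512.90 − 2500.89 = 12.01 ft.

Δh ≈ 12.01 ft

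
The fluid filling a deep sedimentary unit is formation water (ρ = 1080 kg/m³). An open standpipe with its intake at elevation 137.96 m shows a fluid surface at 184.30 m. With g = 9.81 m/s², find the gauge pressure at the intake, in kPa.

P ≈ 491 kPa

Pressure head ψ = h − z = 184.30 − 137.96 = 46.34 m.
P = ρgψ = 1080 × 9.81 × 46.34 = 490963 Pa ≈ 491 kPa.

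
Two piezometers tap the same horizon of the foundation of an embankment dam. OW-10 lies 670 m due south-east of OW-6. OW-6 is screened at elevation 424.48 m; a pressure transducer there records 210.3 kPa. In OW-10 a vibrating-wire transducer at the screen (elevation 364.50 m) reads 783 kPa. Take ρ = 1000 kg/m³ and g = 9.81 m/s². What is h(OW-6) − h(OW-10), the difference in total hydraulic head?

Pressure head at OW-6: ψ = P/(ρg) = 210.3×1000 / (1000 × 9.81) = 21.44 m.
Total head at OW-6: h = z + ψ = 424.48 + 21.44 = 445.92 m.
Pressure head at OW-10: ψ = P/(ρg) = 783×1000 / (1000 × 9.81) = 79.82 m.
Total head at OW-10: h = z + ψ = 364.50 + 79.82 = 444.32 m.
Head difference: h(OW-6) − h(OW-10) = 445.92 − 444.32 = 1.60 m.

Δh ≈ 1.60 m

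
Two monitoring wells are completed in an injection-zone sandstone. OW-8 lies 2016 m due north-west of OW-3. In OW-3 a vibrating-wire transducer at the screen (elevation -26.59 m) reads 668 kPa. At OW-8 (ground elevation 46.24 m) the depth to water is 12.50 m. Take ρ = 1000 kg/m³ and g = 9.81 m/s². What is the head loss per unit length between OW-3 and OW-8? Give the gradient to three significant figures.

i ≈ 0.00385 m/m

Pressure head at OW-3: ψ = P/(ρg) = 668×1000 / (1000 × 9.81) = 68.09 m.
Total head at OW-3: h = z + ψ = -26.59 + 68.09 = 41.50 m.
Total head at OW-8: h = 46.24 − 12.50 = 33.74 m.
Head difference: h(OW-3) − h(OW-8) = 41.50 − 33.74 = 7.76 m.
Hydraulic gradient: i = |Δh| / L = 7.76 / 2016 = 0.00385.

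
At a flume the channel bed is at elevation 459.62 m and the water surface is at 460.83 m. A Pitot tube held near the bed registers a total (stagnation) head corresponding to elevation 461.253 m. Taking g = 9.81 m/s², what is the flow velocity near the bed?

Near the bed, under hydrostatic conditions, the piezometric head (z + ψ) equals the free-surface elevation, 460.83 m.
Velocity head = total − piezometric = 461.253 − 460.83 = 0.423 m.
v = √(2g·h_v) = √(2 × 9.81 × 0.423) = 2.88 m/s.

v ≈ 2.88 m/s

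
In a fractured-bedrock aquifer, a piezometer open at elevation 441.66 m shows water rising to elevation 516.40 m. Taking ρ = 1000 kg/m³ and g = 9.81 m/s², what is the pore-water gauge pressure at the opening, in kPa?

P ≈ 733 kPa

Pressure head ψ = h − z = 516.40 − 441.66 = 74.74 m.
P = ρgψ = 1000 × 9.81 × 74.74 = 733199 Pa ≈ 733 kPa.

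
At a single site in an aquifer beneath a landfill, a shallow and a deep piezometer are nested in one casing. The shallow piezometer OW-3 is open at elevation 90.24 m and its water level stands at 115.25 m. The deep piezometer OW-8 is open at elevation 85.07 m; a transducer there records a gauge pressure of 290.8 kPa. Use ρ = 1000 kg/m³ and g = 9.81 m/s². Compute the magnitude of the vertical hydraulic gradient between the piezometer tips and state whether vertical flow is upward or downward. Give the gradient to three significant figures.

Total head at OW-3: h = 115.25 m (water level in the standpipe).
Pressure head at OW-8: ψ = P/(ρg) = 290.8×1000 / (1000 × 9.81) = 29.64 m.
Total head at OW-8: h = z + ψ = 85.07 + 29.64 = 114.71 m.
Δh = h(OW-3) − h(OW-8) = 115.25 − 114.71 = 0.54 m.
Vertical separation Δz = 90.24 − 85.07 = 5.17 m.
|i_v| = |Δh| / Δz = 0.54 / 5.17 = 0.104.
Head is higher in the shallow piezometer, so vertical flow is downward (recharge condition).

|i_v| ≈ 0.104; vertical flow is downward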